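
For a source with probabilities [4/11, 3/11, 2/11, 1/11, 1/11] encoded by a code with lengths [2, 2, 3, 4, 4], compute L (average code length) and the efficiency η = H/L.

Average length L = Σ p_i × l_i = 2.5455 bits
Entropy H = 2.1181 bits
Efficiency η = H/L × 100% = 83.21%


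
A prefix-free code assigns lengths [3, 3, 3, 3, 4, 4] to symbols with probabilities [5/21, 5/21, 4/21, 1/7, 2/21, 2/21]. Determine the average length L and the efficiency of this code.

Average length L = Σ p_i × l_i = 3.1905 bits
Entropy H = 2.4888 bits
Efficiency η = H/L × 100% = 78.01%


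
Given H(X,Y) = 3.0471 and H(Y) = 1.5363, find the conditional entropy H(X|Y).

Chain rule: H(X,Y) = H(X|Y) + H(Y)
H(X|Y) = H(X,Y) - H(Y) = 3.0471 - 1.5363 = 1.5108 bits


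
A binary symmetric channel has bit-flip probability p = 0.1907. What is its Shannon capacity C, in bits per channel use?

For BSC with error probability p:
C = 1 - H(p) where H(p) is binary entropy
H(0.1907) = -0.1907 × log₂(0.1907) - 0.8093 × log₂(0.8093)
H(p) = 0.7029
C = 1 - 0.7029 = 0.2971 bits/use


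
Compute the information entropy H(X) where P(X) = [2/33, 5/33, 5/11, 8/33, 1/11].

H(X) = -Σ p(x) log₂ p(x)
  -2/33 × log₂(2/33) = 0.2451
  -5/33 × log₂(5/33) = 0.4125
  -5/11 × log₂(5/11) = 0.5170
  -8/33 × log₂(8/33) = 0.4956
  -1/11 × log₂(1/11) = 0.3145
H(X) = 1.9848 bits


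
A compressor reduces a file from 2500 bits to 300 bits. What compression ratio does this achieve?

Compression ratio = Original / Compressed
= 2500 / 300 = 8.33:1


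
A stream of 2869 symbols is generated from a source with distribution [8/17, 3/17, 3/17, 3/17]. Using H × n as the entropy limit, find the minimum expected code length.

Entropy H = 1.8366 bits/symbol
Minimum bits = H × n = 1.8366 × 2869
= 5269.21 bits


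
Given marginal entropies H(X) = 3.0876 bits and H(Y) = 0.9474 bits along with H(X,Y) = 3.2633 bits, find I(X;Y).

I(X;Y) = H(X) + H(Y) - H(X,Y)
I(X;Y) = 3.0876 + 0.9474 - 3.2633 = 0.7717 bits


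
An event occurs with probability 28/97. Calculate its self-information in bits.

Information content I(x) = -log₂(p(x))
I = -log₂(28/97) = -log₂(0.2887)
I = 1.7926 bits


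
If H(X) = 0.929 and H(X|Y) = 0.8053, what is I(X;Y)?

I(X;Y) = H(X) - H(X|Y)
I(X;Y) = 0.929 - 0.8053 = 0.1237 bits


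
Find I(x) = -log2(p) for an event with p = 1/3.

Information content I(x) = -log₂(p(x))
I = -log₂(1/3) = -log₂(0.3333)
I = 1.5850 bits


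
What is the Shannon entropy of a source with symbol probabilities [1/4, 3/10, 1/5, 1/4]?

H(X) = -Σ p(x) log₂ p(x)
  -1/4 × log₂(1/4) = 0.5000
  -3/10 × log₂(3/10) = 0.5211
  -1/5 × log₂(1/5) = 0.4644
  -1/4 × log₂(1/4) = 0.5000
H(X) = 1.9855 bits


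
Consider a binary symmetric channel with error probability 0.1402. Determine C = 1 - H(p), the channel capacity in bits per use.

For BSC with error probability p:
C = 1 - H(p) where H(p) is binary entropy
H(0.1402) = -0.1402 × log₂(0.1402) - 0.8598 × log₂(0.8598)
H(p) = 0.5848
C = 1 - 0.5848 = 0.4152 bits/use


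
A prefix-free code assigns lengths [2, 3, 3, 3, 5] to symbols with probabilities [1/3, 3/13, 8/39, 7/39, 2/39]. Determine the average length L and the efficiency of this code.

Average length L = Σ p_i × l_i = 2.7692 bits
Entropy H = 2.1499 bits
Efficiency η = H/L × 100% = 77.63%


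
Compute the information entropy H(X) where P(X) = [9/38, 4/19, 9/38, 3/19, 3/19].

H(X) = -Σ p(x) log₂ p(x)
  -9/38 × log₂(9/38) = 0.4922
  -4/19 × log₂(4/19) = 0.4732
  -9/38 × log₂(9/38) = 0.4922
  -3/19 × log₂(3/19) = 0.4205
  -3/19 × log₂(3/19) = 0.4205
H(X) = 2.2985 bits


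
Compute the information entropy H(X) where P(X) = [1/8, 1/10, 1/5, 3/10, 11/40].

H(X) = -Σ p(x) log₂ p(x)
  -1/8 × log₂(1/8) = 0.3750
  -1/10 × log₂(1/10) = 0.3322
  -1/5 × log₂(1/5) = 0.4644
  -3/10 × log₂(3/10) = 0.5211
  -11/40 × log₂(11/40) = 0.5122
H(X) = 2.2049 bits


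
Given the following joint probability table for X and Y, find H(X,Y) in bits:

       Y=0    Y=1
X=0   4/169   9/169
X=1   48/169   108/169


H(X,Y) = -Σ p(x,y) log₂ p(x,y)
  p(0,0)=4/169: -0.0237 × log₂(0.0237) = 0.1278
  p(0,1)=9/169: -0.0533 × log₂(0.0533) = 0.2253
  p(1,0)=48/169: -0.2840 × log₂(0.2840) = 0.5158
  p(1,1)=108/169: -0.6391 × log₂(0.6391) = 0.4128
H(X,Y) = 1.2817 bits


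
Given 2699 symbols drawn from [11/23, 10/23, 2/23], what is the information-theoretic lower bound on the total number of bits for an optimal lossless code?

Entropy H = 1.3378 bits/symbol
Minimum bits = H × n = 1.3378 × 2699
= 3610.66 bits


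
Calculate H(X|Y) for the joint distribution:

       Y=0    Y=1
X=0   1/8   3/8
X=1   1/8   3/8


H(X|Y) = Σ_y p(y) H(X|Y=y)
  p(Y=0) = 1/4, H(X|Y=0) = 1.0000
  p(Y=1) = 3/4, H(X|Y=1) = 1.0000
H(X|Y) = 0.2500×1.0000 + 0.7500×1.0000 = 1.0000 bits


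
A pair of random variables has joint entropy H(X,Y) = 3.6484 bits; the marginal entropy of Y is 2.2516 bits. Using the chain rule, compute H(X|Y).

Chain rule: H(X,Y) = H(X|Y) + H(Y)
H(X|Y) = H(X,Y) - H(Y) = 3.6484 - 2.2516 = 1.3968 bits


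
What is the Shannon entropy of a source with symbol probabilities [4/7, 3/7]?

H(X) = -Σ p(x) log₂ p(x)
  -4/7 × log₂(4/7) = 0.4613
  -3/7 × log₂(3/7) = 0.5239
H(X) = 0.9852 bits


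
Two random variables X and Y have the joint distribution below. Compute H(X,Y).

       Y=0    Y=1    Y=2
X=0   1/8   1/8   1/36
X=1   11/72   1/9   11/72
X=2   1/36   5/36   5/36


H(X,Y) = -Σ p(x,y) log₂ p(x,y)
  p(0,0)=1/8: -0.1250 × log₂(0.1250) = 0.3750
  p(0,1)=1/8: -0.1250 × log₂(0.1250) = 0.3750
  p(0,2)=1/36: -0.0278 × log₂(0.0278) = 0.1436
  p(1,0)=11/72: -0.1528 × log₂(0.1528) = 0.4141
  p(1,1)=1/9: -0.1111 × log₂(0.1111) = 0.3522
  p(1,2)=11/72: -0.1528 × log₂(0.1528) = 0.4141
  p(2,0)=1/36: -0.0278 × log₂(0.0278) = 0.1436
  p(2,1)=5/36: -0.1389 × log₂(0.1389) = 0.3956
  p(2,2)=5/36: -0.1389 × log₂(0.1389) = 0.3956
H(X,Y) = 3.0087 bits


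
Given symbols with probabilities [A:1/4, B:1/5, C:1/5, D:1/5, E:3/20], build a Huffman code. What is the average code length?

Huffman tree construction:
Combine smallest probabilities repeatedly
Resulting codes:
  A: 10 (length 2)
  B: 111 (length 3)
  C: 00 (length 2)
  D: 01 (length 2)
  E: 110 (length 3)
Average length = Σ p(s) × length(s) = 2.3500 bits


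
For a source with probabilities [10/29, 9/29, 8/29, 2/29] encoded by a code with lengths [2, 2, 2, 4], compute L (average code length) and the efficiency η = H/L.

Average length L = Σ p_i × l_i = 2.1379 bits
Entropy H = 1.8322 bits
Efficiency η = H/L × 100% = 85.70%


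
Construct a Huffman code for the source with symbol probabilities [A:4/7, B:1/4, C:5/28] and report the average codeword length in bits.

Huffman tree construction:
Combine smallest probabilities repeatedly
Resulting codes:
  A: 1 (length 1)
  B: 01 (length 2)
  C: 00 (length 2)
Average length = Σ p(s) × length(s) = 1.4286 bits


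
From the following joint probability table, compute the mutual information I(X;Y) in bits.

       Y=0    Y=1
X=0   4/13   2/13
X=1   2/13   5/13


H(X) = 0.9957, H(Y) = 0.9957, H(X,Y) = 1.8843
I(X;Y) = H(X) + H(Y) - H(X,Y) = 0.1071 bits


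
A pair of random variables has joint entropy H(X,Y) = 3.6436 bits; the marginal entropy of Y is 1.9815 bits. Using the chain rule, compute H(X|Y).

Chain rule: H(X,Y) = H(X|Y) + H(Y)
H(X|Y) = H(X,Y) - H(Y) = 3.6436 - 1.9815 = 1.6621 bits


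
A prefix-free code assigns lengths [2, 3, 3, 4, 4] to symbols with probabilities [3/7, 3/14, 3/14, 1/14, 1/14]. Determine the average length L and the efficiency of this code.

Average length L = Σ p_i × l_i = 2.7143 bits
Entropy H = 2.0202 bits
Efficiency η = H/L × 100% = 74.43%


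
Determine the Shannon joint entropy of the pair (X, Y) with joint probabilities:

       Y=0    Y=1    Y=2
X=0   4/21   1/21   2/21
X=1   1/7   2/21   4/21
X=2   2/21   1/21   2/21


H(X,Y) = -Σ p(x,y) log₂ p(x,y)
  p(0,0)=4/21: -0.1905 × log₂(0.1905) = 0.4557
  p(0,1)=1/21: -0.0476 × log₂(0.0476) = 0.2092
  p(0,2)=2/21: -0.0952 × log₂(0.0952) = 0.3231
  p(1,0)=1/7: -0.1429 × log₂(0.1429) = 0.4011
  p(1,1)=2/21: -0.0952 × log₂(0.0952) = 0.3231
  p(1,2)=4/21: -0.1905 × log₂(0.1905) = 0.4557
  p(2,0)=2/21: -0.0952 × log₂(0.0952) = 0.3231
  p(2,1)=1/21: -0.0476 × log₂(0.0476) = 0.2092
  p(2,2)=2/21: -0.0952 × log₂(0.0952) = 0.3231
H(X,Y) = 3.0230 bits


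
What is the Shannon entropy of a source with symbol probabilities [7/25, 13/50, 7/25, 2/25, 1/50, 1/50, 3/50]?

H(X) = -Σ p(x) log₂ p(x)
  -7/25 × log₂(7/25) = 0.5142
  -13/50 × log₂(13/50) = 0.5053
  -7/25 × log₂(7/25) = 0.5142
  -2/25 × log₂(2/25) = 0.2915
  -1/50 × log₂(1/50) = 0.1129
  -1/50 × log₂(1/50) = 0.1129
  -3/50 × log₂(3/50) = 0.2435
H(X) = 2.2945 bits


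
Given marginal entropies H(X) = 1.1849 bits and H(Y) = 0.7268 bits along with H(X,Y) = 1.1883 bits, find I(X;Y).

I(X;Y) = H(X) + H(Y) - H(X,Y)
I(X;Y) = 1.1849 + 0.7268 - 1.1883 = 0.7234 bits


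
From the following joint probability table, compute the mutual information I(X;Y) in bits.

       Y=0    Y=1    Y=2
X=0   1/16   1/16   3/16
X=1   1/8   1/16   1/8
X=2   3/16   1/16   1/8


H(X) = 1.5794, H(Y) = 1.5052, H(X,Y) = 3.0306
I(X;Y) = H(X) + H(Y) - H(X,Y) = 0.0540 bits


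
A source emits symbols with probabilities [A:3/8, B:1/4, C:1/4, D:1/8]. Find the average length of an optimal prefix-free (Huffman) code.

Huffman tree construction:
Combine smallest probabilities repeatedly
Resulting codes:
  A: 11 (length 2)
  B: 01 (length 2)
  C: 10 (length 2)
  D: 00 (length 2)
Average length = Σ p(s) × length(s) = 2.0000 bits


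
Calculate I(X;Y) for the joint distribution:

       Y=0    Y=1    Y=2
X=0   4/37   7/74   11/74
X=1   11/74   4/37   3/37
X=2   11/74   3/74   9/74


H(X) = 1.5831, H(Y) = 1.5544, H(X,Y) = 3.0931
I(X;Y) = H(X) + H(Y) - H(X,Y) = 0.0443 bits


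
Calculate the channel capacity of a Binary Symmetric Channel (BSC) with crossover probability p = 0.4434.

For BSC with error probability p:
C = 1 - H(p) where H(p) is binary entropy
H(0.4434) = -0.4434 × log₂(0.4434) - 0.5566 × log₂(0.5566)
H(p) = 0.9907
C = 1 - 0.9907 = 0.0093 bits/use


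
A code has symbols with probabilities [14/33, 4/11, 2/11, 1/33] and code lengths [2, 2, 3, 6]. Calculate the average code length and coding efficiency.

Average length L = Σ p_i × l_i = 2.3030 bits
Entropy H = 1.6555 bits
Efficiency η = H/L × 100% = 71.89%


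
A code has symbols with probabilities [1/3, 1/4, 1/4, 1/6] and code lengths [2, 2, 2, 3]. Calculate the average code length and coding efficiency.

Average length L = Σ p_i × l_i = 2.1667 bits
Entropy H = 1.9591 bits
Efficiency η = H/L × 100% = 90.42%


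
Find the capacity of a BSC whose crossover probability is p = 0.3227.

For BSC with error probability p:
C = 1 - H(p) where H(p) is binary entropy
H(0.3227) = -0.3227 × log₂(0.3227) - 0.6773 × log₂(0.6773)
H(p) = 0.9073
C = 1 - 0.9073 = 0.0927 bits/use


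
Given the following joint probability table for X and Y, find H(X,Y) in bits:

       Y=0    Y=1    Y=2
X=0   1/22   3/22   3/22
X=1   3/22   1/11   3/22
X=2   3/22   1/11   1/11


H(X,Y) = -Σ p(x,y) log₂ p(x,y)
  p(0,0)=1/22: -0.0455 × log₂(0.0455) = 0.2027
  p(0,1)=3/22: -0.1364 × log₂(0.1364) = 0.3920
  p(0,2)=3/22: -0.1364 × log₂(0.1364) = 0.3920
  p(1,0)=3/22: -0.1364 × log₂(0.1364) = 0.3920
  p(1,1)=1/11: -0.0909 × log₂(0.0909) = 0.3145
  p(1,2)=3/22: -0.1364 × log₂(0.1364) = 0.3920
  p(2,0)=3/22: -0.1364 × log₂(0.1364) = 0.3920
  p(2,1)=1/11: -0.0909 × log₂(0.0909) = 0.3145
  p(2,2)=1/11: -0.0909 × log₂(0.0909) = 0.3145
H(X,Y) = 3.1060 bits


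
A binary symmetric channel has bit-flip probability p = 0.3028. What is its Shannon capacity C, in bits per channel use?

For BSC with error probability p:
C = 1 - H(p) where H(p) is binary entropy
H(0.3028) = -0.3028 × log₂(0.3028) - 0.6972 × log₂(0.6972)
H(p) = 0.8847
C = 1 - 0.8847 = 0.1153 bits/use


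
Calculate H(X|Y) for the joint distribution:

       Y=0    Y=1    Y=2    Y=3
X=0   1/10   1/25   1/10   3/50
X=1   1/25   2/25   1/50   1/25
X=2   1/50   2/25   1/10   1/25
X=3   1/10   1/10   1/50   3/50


H(X|Y) = Σ_y p(y) H(X|Y=y)
  p(Y=0) = 13/50, H(X|Y=0) = 1.7605
  p(Y=1) = 3/10, H(X|Y=1) = 1.9329
  p(Y=2) = 6/25, H(X|Y=2) = 1.6500
  p(Y=3) = 1/5, H(X|Y=3) = 1.9710
H(X|Y) = 0.2600×1.7605 + 0.3000×1.9329 + 0.2400×1.6500 + 0.2000×1.9710 = 1.8278 bits


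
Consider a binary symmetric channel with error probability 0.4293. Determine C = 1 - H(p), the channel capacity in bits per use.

For BSC with error probability p:
C = 1 - H(p) where H(p) is binary entropy
H(0.4293) = -0.4293 × log₂(0.4293) - 0.5707 × log₂(0.5707)
H(p) = 0.9855
C = 1 - 0.9855 = 0.0145 bits/use


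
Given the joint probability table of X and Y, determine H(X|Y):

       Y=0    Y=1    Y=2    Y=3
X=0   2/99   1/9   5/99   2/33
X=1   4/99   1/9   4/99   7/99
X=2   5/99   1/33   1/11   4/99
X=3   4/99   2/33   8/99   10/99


H(X|Y) = Σ_y p(y) H(X|Y=y)
  p(Y=0) = 5/33, H(X|Y=0) = 1.9329
  p(Y=1) = 31/99, H(X|Y=1) = 1.8454
  p(Y=2) = 26/99, H(X|Y=2) = 1.9259
  p(Y=3) = 3/11, H(X|Y=3) = 1.9260
H(X|Y) = 0.1515×1.9329 + 0.3131×1.8454 + 0.2626×1.9259 + 0.2727×1.9260 = 1.9018 bits


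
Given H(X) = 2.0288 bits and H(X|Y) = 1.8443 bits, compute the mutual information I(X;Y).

I(X;Y) = H(X) - H(X|Y)
I(X;Y) = 2.0288 - 1.8443 = 0.1845 bits


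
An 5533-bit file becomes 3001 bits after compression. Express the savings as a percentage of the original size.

Space savings = (1 - Compressed/Original) × 100%
= (1 - 3001/5533) × 100%
= 45.76%


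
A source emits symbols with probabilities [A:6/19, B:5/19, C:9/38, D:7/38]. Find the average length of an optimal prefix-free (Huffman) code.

Huffman tree construction:
Combine smallest probabilities repeatedly
Resulting codes:
  A: 11 (length 2)
  B: 10 (length 2)
  C: 01 (length 2)
  D: 00 (length 2)
Average length = Σ p(s) × length(s) = 2.0000 bits


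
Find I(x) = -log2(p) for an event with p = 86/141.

Information content I(x) = -log₂(p(x))
I = -log₂(86/141) = -log₂(0.6099)
I = 0.7133 bits


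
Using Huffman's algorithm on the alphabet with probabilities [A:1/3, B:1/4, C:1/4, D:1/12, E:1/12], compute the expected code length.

Huffman tree construction:
Combine smallest probabilities repeatedly
Resulting codes:
  A: 11 (length 2)
  B: 01 (length 2)
  C: 10 (length 2)
  D: 000 (length 3)
  E: 001 (length 3)
Average length = Σ p(s) × length(s) = 2.1667 bits


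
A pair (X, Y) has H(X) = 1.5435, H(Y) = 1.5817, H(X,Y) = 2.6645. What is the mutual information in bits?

I(X;Y) = H(X) + H(Y) - H(X,Y)
I(X;Y) = 1.5435 + 1.5817 - 2.6645 = 0.4607 bits


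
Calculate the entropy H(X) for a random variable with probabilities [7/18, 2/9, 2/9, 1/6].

H(X) = -Σ p(x) log₂ p(x)
  -7/18 × log₂(7/18) = 0.5299
  -2/9 × log₂(2/9) = 0.4822
  -2/9 × log₂(2/9) = 0.4822
  -1/6 × log₂(1/6) = 0.4308
H(X) = 1.9251 bits


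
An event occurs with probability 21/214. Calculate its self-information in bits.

Information content I(x) = -log₂(p(x))
I = -log₂(21/214) = -log₂(0.0981)
I = 3.3491 bits


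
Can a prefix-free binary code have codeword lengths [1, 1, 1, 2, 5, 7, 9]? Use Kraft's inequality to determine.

Kraft inequality: Σ 2^(-l_i) ≤ 1 for prefix-free code
Calculating: 2^(-1) + 2^(-1) + 2^(-1) + 2^(-2) + 2^(-5) + 2^(-7) + 2^(-9)
= 0.5 + 0.5 + 0.5 + 0.25 + 0.03125 + 0.0078125 + 0.001953125
= 1.7910
Since 1.7910 > 1, prefix-free code does not exist


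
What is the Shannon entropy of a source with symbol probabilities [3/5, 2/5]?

H(X) = -Σ p(x) log₂ p(x)
  -3/5 × log₂(3/5) = 0.4422
  -2/5 × log₂(2/5) = 0.5288
H(X) = 0.9710 bits


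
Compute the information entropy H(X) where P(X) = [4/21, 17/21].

H(X) = -Σ p(x) log₂ p(x)
  -4/21 × log₂(4/21) = 0.4557
  -17/21 × log₂(17/21) = 0.2468
H(X) = 0.7025 bits


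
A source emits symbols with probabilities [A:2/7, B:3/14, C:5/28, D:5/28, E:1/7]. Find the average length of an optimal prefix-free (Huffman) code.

Huffman tree construction:
Combine smallest probabilities repeatedly
Resulting codes:
  A: 10 (length 2)
  B: 01 (length 2)
  C: 111 (length 3)
  D: 00 (length 2)
  E: 110 (length 3)
Average length = Σ p(s) × length(s) = 2.3214 bits


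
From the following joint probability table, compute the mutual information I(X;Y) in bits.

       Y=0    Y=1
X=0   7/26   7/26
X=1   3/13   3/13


H(X) = 0.9957, H(Y) = 1.0000, H(X,Y) = 1.9957
I(X;Y) = H(X) + H(Y) - H(X,Y) = -0.0000 bits


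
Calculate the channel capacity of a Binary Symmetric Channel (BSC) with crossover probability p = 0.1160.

For BSC with error probability p:
C = 1 - H(p) where H(p) is binary entropy
H(0.1160) = -0.1160 × log₂(0.1160) - 0.8840 × log₂(0.8840)
H(p) = 0.5178
C = 1 - 0.5178 = 0.4822 bits/use


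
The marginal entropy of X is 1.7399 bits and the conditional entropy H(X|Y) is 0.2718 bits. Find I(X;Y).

I(X;Y) = H(X) - H(X|Y)
I(X;Y) = 1.7399 - 0.2718 = 1.4681 bits


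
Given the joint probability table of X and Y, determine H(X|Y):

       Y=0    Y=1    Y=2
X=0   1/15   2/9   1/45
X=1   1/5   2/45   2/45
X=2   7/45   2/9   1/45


H(X|Y) = Σ_y p(y) H(X|Y=y)
  p(Y=0) = 19/45, H(X|Y=0) = 1.4618
  p(Y=1) = 22/45, H(X|Y=1) = 1.3486
  p(Y=2) = 4/45, H(X|Y=2) = 1.5000
H(X|Y) = 0.4222×1.4618 + 0.4889×1.3486 + 0.0889×1.5000 = 1.4099 bits


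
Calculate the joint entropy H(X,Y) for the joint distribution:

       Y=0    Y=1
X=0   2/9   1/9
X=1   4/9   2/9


H(X,Y) = -Σ p(x,y) log₂ p(x,y)
  p(0,0)=2/9: -0.2222 × log₂(0.2222) = 0.4822
  p(0,1)=1/9: -0.1111 × log₂(0.1111) = 0.3522
  p(1,0)=4/9: -0.4444 × log₂(0.4444) = 0.5200
  p(1,1)=2/9: -0.2222 × log₂(0.2222) = 0.4822
H(X,Y) = 1.8366 bits


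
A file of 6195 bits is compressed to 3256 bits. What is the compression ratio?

Compression ratio = Original / Compressed
= 6195 / 3256 = 1.90:1


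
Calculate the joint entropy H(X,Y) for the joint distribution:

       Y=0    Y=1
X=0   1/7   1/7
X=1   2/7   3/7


H(X,Y) = -Σ p(x,y) log₂ p(x,y)
  p(0,0)=1/7: -0.1429 × log₂(0.1429) = 0.4011
  p(0,1)=1/7: -0.1429 × log₂(0.1429) = 0.4011
  p(1,0)=2/7: -0.2857 × log₂(0.2857) = 0.5164
  p(1,1)=3/7: -0.4286 × log₂(0.4286) = 0.5239
H(X,Y) = 1.8424 bits


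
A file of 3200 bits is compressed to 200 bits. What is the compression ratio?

Compression ratio = Original / Compressed
= 3200 / 200 = 16.00:1


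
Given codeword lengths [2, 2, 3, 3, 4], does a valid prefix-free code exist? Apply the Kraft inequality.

Kraft inequality: Σ 2^(-l_i) ≤ 1 for prefix-free code
Calculating: 2^(-2) + 2^(-2) + 2^(-3) + 2^(-3) + 2^(-4)
= 0.25 + 0.25 + 0.125 + 0.125 + 0.0625
= 0.8125
Since 0.8125 ≤ 1, prefix-free code exists


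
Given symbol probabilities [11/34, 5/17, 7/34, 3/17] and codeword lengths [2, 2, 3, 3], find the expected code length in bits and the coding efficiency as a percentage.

Average length L = Σ p_i × l_i = 2.3824 bits
Entropy H = 1.9570 bits
Efficiency η = H/L × 100% = 82.15%


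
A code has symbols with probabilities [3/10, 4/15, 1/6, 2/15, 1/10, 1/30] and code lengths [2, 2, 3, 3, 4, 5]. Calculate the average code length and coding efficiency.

Average length L = Σ p_i × l_i = 2.6000 bits
Entropy H = 2.3438 bits
Efficiency η = H/L × 100% = 90.14%


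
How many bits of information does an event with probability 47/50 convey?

Information content I(x) = -log₂(p(x))
I = -log₂(47/50) = -log₂(0.9400)
I = 0.0893 bits


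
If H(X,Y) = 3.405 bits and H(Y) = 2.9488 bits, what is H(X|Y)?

Chain rule: H(X,Y) = H(X|Y) + H(Y)
H(X|Y) = H(X,Y) - H(Y) = 3.405 - 2.9488 = 0.4562 bits


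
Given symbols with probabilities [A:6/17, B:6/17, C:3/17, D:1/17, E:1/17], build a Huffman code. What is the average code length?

Huffman tree construction:
Combine smallest probabilities repeatedly
Resulting codes:
  A: 11 (length 2)
  B: 0 (length 1)
  C: 101 (length 3)
  D: 1000 (length 4)
  E: 1001 (length 4)
Average length = Σ p(s) × length(s) = 2.0588 bits


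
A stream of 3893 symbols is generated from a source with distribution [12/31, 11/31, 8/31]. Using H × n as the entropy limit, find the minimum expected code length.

Entropy H = 1.5647 bits/symbol
Minimum bits = H × n = 1.5647 × 3893
= 6091.51 bits


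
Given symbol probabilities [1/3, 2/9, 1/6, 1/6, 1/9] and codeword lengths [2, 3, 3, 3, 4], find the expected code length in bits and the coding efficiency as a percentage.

Average length L = Σ p_i × l_i = 2.7778 bits
Entropy H = 2.2244 bits
Efficiency η = H/L × 100% = 80.08%


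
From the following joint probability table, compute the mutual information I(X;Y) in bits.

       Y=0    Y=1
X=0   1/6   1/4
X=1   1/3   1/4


H(X) = 0.9799, H(Y) = 1.0000, H(X,Y) = 1.9591
I(X;Y) = H(X) + H(Y) - H(X,Y) = 0.0207 bits


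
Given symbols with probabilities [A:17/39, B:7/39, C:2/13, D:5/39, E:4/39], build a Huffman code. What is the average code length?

Huffman tree construction:
Combine smallest probabilities repeatedly
Resulting codes:
  A: 0 (length 1)
  B: 111 (length 3)
  C: 110 (length 3)
  D: 101 (length 3)
  E: 100 (length 3)
Average length = Σ p(s) × length(s) = 2.1282 bits


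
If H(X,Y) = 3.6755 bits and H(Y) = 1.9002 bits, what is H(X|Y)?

Chain rule: H(X,Y) = H(X|Y) + H(Y)
H(X|Y) = H(X,Y) - H(Y) = 3.6755 - 1.9002 = 1.7753 bits


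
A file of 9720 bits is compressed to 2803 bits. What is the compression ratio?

Compression ratio = Original / Compressed
= 9720 / 2803 = 3.47:1


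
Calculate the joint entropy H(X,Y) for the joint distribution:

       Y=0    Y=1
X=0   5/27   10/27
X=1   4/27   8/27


H(X,Y) = -Σ p(x,y) log₂ p(x,y)
  p(0,0)=5/27: -0.1852 × log₂(0.1852) = 0.4505
  p(0,1)=10/27: -0.3704 × log₂(0.3704) = 0.5307
  p(1,0)=4/27: -0.1481 × log₂(0.1481) = 0.4081
  p(1,1)=8/27: -0.2963 × log₂(0.2963) = 0.5200
H(X,Y) = 1.9094 bits


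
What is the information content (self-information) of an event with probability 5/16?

Information content I(x) = -log₂(p(x))
I = -log₂(5/16) = -log₂(0.3125)
I = 1.6781 bits


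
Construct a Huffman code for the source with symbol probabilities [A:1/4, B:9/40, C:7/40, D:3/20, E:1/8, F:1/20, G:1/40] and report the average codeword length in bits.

Huffman tree construction:
Combine smallest probabilities repeatedly
Resulting codes:
  A: 10 (length 2)
  B: 01 (length 2)
  C: 111 (length 3)
  D: 110 (length 3)
  E: 001 (length 3)
  F: 0001 (length 4)
  G: 0000 (length 4)
Average length = Σ p(s) × length(s) = 2.6000 bits


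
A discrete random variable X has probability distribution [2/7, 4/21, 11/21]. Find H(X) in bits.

H(X) = -Σ p(x) log₂ p(x)
  -2/7 × log₂(2/7) = 0.5164
  -4/21 × log₂(4/21) = 0.4557
  -11/21 × log₂(11/21) = 0.4887
H(X) = 1.4607 bits


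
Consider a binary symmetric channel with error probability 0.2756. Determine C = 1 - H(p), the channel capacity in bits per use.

For BSC with error probability p:
C = 1 - H(p) where H(p) is binary entropy
H(0.2756) = -0.2756 × log₂(0.2756) - 0.7244 × log₂(0.7244)
H(p) = 0.8494
C = 1 - 0.8494 = 0.1506 bits/use


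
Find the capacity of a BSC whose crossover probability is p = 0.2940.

For BSC with error probability p:
C = 1 - H(p) where H(p) is binary entropy
H(0.2940) = -0.2940 × log₂(0.2940) - 0.7060 × log₂(0.7060)
H(p) = 0.8738
C = 1 - 0.8738 = 0.1262 bits/use


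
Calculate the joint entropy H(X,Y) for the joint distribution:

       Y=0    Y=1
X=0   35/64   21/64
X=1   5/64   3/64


H(X,Y) = -Σ p(x,y) log₂ p(x,y)
  p(0,0)=35/64: -0.5469 × log₂(0.5469) = 0.4762
  p(0,1)=21/64: -0.3281 × log₂(0.3281) = 0.5275
  p(1,0)=5/64: -0.0781 × log₂(0.0781) = 0.2873
  p(1,1)=3/64: -0.0469 × log₂(0.0469) = 0.2070
H(X,Y) = 1.4980 bits


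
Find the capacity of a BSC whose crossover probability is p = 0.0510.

For BSC with error probability p:
C = 1 - H(p) where H(p) is binary entropy
H(0.0510) = -0.0510 × log₂(0.0510) - 0.9490 × log₂(0.9490)
H(p) = 0.2906
C = 1 - 0.2906 = 0.7094 bits/use


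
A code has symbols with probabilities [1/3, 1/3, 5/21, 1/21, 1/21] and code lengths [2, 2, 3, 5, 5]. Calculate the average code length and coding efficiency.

Average length L = Σ p_i × l_i = 2.5238 bits
Entropy H = 1.9679 bits
Efficiency η = H/L × 100% = 77.97%


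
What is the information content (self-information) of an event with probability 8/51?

Information content I(x) = -log₂(p(x))
I = -log₂(8/51) = -log₂(0.1569)
I = 2.6724 bits


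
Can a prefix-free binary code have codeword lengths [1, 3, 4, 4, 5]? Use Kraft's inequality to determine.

Kraft inequality: Σ 2^(-l_i) ≤ 1 for prefix-free code
Calculating: 2^(-1) + 2^(-3) + 2^(-4) + 2^(-4) + 2^(-5)
= 0.5 + 0.125 + 0.0625 + 0.0625 + 0.03125
= 0.7812
Since 0.7812 ≤ 1, prefix-free code exists


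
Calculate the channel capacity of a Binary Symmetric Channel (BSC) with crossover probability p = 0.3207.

For BSC with error probability p:
C = 1 - H(p) where H(p) is binary entropy
H(0.3207) = -0.3207 × log₂(0.3207) - 0.6793 × log₂(0.6793)
H(p) = 0.9051
C = 1 - 0.9051 = 0.0949 bits/use


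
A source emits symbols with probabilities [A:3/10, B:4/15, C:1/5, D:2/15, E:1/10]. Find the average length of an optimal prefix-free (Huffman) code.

Huffman tree construction:
Combine smallest probabilities repeatedly
Resulting codes:
  A: 11 (length 2)
  B: 10 (length 2)
  C: 00 (length 2)
  D: 011 (length 3)
  E: 010 (length 3)
Average length = Σ p(s) × length(s) = 2.2333 bits


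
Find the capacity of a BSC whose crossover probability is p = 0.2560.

For BSC with error probability p:
C = 1 - H(p) where H(p) is binary entropy
H(0.2560) = -0.2560 × log₂(0.2560) - 0.7440 × log₂(0.7440)
H(p) = 0.8207
C = 1 - 0.8207 = 0.1793 bits/use


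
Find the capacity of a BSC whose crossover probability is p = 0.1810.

For BSC with error probability p:
C = 1 - H(p) where H(p) is binary entropy
H(0.1810) = -0.1810 × log₂(0.1810) - 0.8190 × log₂(0.8190)
H(p) = 0.6823
C = 1 - 0.6823 = 0.3177 bits/use


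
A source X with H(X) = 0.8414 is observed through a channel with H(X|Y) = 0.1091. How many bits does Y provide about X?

I(X;Y) = H(X) - H(X|Y)
I(X;Y) = 0.8414 - 0.1091 = 0.7323 bits


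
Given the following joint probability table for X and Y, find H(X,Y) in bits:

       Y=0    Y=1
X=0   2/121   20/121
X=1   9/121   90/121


H(X,Y) = -Σ p(x,y) log₂ p(x,y)
  p(0,0)=2/121: -0.0165 × log₂(0.0165) = 0.0978
  p(0,1)=20/121: -0.1653 × log₂(0.1653) = 0.4292
  p(1,0)=9/121: -0.0744 × log₂(0.0744) = 0.2788
  p(1,1)=90/121: -0.7438 × log₂(0.7438) = 0.3176
H(X,Y) = 1.1235 bits


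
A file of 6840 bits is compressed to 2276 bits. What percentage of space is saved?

Space savings = (1 - Compressed/Original) × 100%
= (1 - 2276/6840) × 100%
= 66.73%


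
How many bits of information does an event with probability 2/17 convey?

Information content I(x) = -log₂(p(x))
I = -log₂(2/17) = -log₂(0.1176)
I = 3.0875 bits


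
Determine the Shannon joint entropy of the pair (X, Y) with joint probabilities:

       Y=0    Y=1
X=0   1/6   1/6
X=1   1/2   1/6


H(X,Y) = -Σ p(x,y) log₂ p(x,y)
  p(0,0)=1/6: -0.1667 × log₂(0.1667) = 0.4308
  p(0,1)=1/6: -0.1667 × log₂(0.1667) = 0.4308
  p(1,0)=1/2: -0.5000 × log₂(0.5000) = 0.5000
  p(1,1)=1/6: -0.1667 × log₂(0.1667) = 0.4308
H(X,Y) = 1.7925 bits


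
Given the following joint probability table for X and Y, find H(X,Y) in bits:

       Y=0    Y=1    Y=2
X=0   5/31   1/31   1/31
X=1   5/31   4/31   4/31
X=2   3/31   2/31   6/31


H(X,Y) = -Σ p(x,y) log₂ p(x,y)
  p(0,0)=5/31: -0.1613 × log₂(0.1613) = 0.4246
  p(0,1)=1/31: -0.0323 × log₂(0.0323) = 0.1598
  p(0,2)=1/31: -0.0323 × log₂(0.0323) = 0.1598
  p(1,0)=5/31: -0.1613 × log₂(0.1613) = 0.4246
  p(1,1)=4/31: -0.1290 × log₂(0.1290) = 0.3812
  p(1,2)=4/31: -0.1290 × log₂(0.1290) = 0.3812
  p(2,0)=3/31: -0.0968 × log₂(0.0968) = 0.3261
  p(2,1)=2/31: -0.0645 × log₂(0.0645) = 0.2551
  p(2,2)=6/31: -0.1935 × log₂(0.1935) = 0.4586
H(X,Y) = 2.9708 bits


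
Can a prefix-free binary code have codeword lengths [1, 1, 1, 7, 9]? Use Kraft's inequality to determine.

Kraft inequality: Σ 2^(-l_i) ≤ 1 for prefix-free code
Calculating: 2^(-1) + 2^(-1) + 2^(-1) + 2^(-7) + 2^(-9)
= 0.5 + 0.5 + 0.5 + 0.0078125 + 0.001953125
= 1.5098
Since 1.5098 > 1, prefix-free code does not exist


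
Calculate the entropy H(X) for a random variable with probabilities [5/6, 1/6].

H(X) = -Σ p(x) log₂ p(x)
  -5/6 × log₂(5/6) = 0.2192
  -1/6 × log₂(1/6) = 0.4308
H(X) = 0.6500 bits


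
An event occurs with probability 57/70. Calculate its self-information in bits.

Information content I(x) = -log₂(p(x))
I = -log₂(57/70) = -log₂(0.8143)
I = 0.2964 bits


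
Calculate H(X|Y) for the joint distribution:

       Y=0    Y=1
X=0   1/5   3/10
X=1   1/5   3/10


H(X|Y) = Σ_y p(y) H(X|Y=y)
  p(Y=0) = 2/5, H(X|Y=0) = 1.0000
  p(Y=1) = 3/5, H(X|Y=1) = 1.0000
H(X|Y) = 0.4000×1.0000 + 0.6000×1.0000 = 1.0000 bits


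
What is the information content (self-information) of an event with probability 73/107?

Information content I(x) = -log₂(p(x))
I = -log₂(73/107) = -log₂(0.6822)
I = 0.5516 bits


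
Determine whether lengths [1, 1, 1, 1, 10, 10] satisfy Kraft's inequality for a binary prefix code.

Kraft inequality: Σ 2^(-l_i) ≤ 1 for prefix-free code
Calculating: 2^(-1) + 2^(-1) + 2^(-1) + 2^(-1) + 2^(-10) + 2^(-10)
= 0.5 + 0.5 + 0.5 + 0.5 + 0.0009765625 + 0.0009765625
= 2.0020
Since 2.0020 > 1, prefix-free code does not exist


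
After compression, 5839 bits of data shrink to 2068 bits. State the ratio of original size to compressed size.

Compression ratio = Original / Compressed
= 5839 / 2068 = 2.82:1


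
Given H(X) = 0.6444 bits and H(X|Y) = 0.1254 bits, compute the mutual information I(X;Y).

I(X;Y) = H(X) - H(X|Y)
I(X;Y) = 0.6444 - 0.1254 = 0.519 bits


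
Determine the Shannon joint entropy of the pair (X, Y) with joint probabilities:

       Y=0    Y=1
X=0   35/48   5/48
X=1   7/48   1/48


H(X,Y) = -Σ p(x,y) log₂ p(x,y)
  p(0,0)=35/48: -0.7292 × log₂(0.7292) = 0.3323
  p(0,1)=5/48: -0.1042 × log₂(0.1042) = 0.3399
  p(1,0)=7/48: -0.1458 × log₂(0.1458) = 0.4051
  p(1,1)=1/48: -0.0208 × log₂(0.0208) = 0.1164
H(X,Y) = 1.1936 bits


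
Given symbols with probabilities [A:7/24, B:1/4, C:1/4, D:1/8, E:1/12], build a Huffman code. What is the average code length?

Huffman tree construction:
Combine smallest probabilities repeatedly
Resulting codes:
  A: 11 (length 2)
  B: 01 (length 2)
  C: 10 (length 2)
  D: 001 (length 3)
  E: 000 (length 3)
Average length = Σ p(s) × length(s) = 2.2083 bits


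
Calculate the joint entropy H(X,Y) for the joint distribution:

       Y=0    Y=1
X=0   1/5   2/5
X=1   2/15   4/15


H(X,Y) = -Σ p(x,y) log₂ p(x,y)
  p(0,0)=1/5: -0.2000 × log₂(0.2000) = 0.4644
  p(0,1)=2/5: -0.4000 × log₂(0.4000) = 0.5288
  p(1,0)=2/15: -0.1333 × log₂(0.1333) = 0.3876
  p(1,1)=4/15: -0.2667 × log₂(0.2667) = 0.5085
H(X,Y) = 1.8892 bits


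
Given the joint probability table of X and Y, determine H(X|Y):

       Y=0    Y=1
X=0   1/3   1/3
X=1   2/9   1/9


H(X|Y) = Σ_y p(y) H(X|Y=y)
  p(Y=0) = 5/9, H(X|Y=0) = 0.9710
  p(Y=1) = 4/9, H(X|Y=1) = 0.8113
H(X|Y) = 0.5556×0.9710 + 0.4444×0.8113 = 0.9000 bits


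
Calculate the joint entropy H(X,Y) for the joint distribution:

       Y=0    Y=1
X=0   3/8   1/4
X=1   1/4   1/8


H(X,Y) = -Σ p(x,y) log₂ p(x,y)
  p(0,0)=3/8: -0.3750 × log₂(0.3750) = 0.5306
  p(0,1)=1/4: -0.2500 × log₂(0.2500) = 0.5000
  p(1,0)=1/4: -0.2500 × log₂(0.2500) = 0.5000
  p(1,1)=1/8: -0.1250 × log₂(0.1250) = 0.3750
H(X,Y) = 1.9056 bits


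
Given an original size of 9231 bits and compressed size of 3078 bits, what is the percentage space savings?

Space savings = (1 - Compressed/Original) × 100%
= (1 - 3078/9231) × 100%
= 66.66%


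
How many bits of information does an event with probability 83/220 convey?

Information content I(x) = -log₂(p(x))
I = -log₂(83/220) = -log₂(0.3773)
I = 1.4063 bits


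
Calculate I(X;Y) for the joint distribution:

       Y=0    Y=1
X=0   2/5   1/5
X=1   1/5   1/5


H(X) = 0.9710, H(Y) = 0.9710, H(X,Y) = 1.9219
I(X;Y) = H(X) + H(Y) - H(X,Y) = 0.0200 bits


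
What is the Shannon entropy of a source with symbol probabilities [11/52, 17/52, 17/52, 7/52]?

H(X) = -Σ p(x) log₂ p(x)
  -11/52 × log₂(11/52) = 0.4741
  -17/52 × log₂(17/52) = 0.5273
  -17/52 × log₂(17/52) = 0.5273
  -7/52 × log₂(7/52) = 0.3895
H(X) = 1.9182 bits


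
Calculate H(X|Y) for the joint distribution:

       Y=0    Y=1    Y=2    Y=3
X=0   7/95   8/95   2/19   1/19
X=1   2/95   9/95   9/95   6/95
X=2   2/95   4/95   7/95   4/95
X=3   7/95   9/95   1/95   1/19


H(X|Y) = Σ_y p(y) H(X|Y=y)
  p(Y=0) = 18/95, H(X|Y=0) = 1.7642
  p(Y=1) = 6/19, H(X|Y=1) = 1.9383
  p(Y=2) = 27/95, H(X|Y=2) = 1.7401
  p(Y=3) = 4/19, H(X|Y=3) = 1.9855
H(X|Y) = 0.1895×1.7642 + 0.3158×1.9383 + 0.2842×1.7401 + 0.2105×1.9855 = 1.8589 bits


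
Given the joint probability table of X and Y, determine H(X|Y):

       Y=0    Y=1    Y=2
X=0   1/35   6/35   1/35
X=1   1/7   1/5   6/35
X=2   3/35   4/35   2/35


H(X|Y) = Σ_y p(y) H(X|Y=y)
  p(Y=0) = 9/35, H(X|Y=0) = 1.3516
  p(Y=1) = 17/35, H(X|Y=1) = 1.5486
  p(Y=2) = 9/35, H(X|Y=2) = 1.2244
H(X|Y) = 0.2571×1.3516 + 0.4857×1.5486 + 0.2571×1.2244 = 1.4146 bits


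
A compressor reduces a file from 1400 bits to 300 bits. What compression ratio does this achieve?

Compression ratio = Original / Compressed
= 1400 / 300 = 4.67:1


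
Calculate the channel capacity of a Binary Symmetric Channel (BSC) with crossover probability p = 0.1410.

For BSC with error probability p:
C = 1 - H(p) where H(p) is binary entropy
H(0.1410) = -0.1410 × log₂(0.1410) - 0.8590 × log₂(0.8590)
H(p) = 0.5869
C = 1 - 0.5869 = 0.4131 bits/use


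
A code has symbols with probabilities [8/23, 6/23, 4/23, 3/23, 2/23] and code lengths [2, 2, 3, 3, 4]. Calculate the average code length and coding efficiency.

Average length L = Σ p_i × l_i = 2.4783 bits
Entropy H = 2.1642 bits
Efficiency η = H/L × 100% = 87.33%


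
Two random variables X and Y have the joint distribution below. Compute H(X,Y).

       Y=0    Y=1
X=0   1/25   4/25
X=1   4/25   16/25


H(X,Y) = -Σ p(x,y) log₂ p(x,y)
  p(0,0)=1/25: -0.0400 × log₂(0.0400) = 0.1858
  p(0,1)=4/25: -0.1600 × log₂(0.1600) = 0.4230
  p(1,0)=4/25: -0.1600 × log₂(0.1600) = 0.4230
  p(1,1)=16/25: -0.6400 × log₂(0.6400) = 0.4121
H(X,Y) = 1.4439 bits


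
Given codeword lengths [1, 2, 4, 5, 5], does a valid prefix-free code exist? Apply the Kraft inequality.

Kraft inequality: Σ 2^(-l_i) ≤ 1 for prefix-free code
Calculating: 2^(-1) + 2^(-2) + 2^(-4) + 2^(-5) + 2^(-5)
= 0.5 + 0.25 + 0.0625 + 0.03125 + 0.03125
= 0.8750
Since 0.8750 ≤ 1, prefix-free code exists


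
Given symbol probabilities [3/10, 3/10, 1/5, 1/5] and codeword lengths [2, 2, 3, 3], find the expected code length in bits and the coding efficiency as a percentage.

Average length L = Σ p_i × l_i = 2.4000 bits
Entropy H = 1.9710 bits
Efficiency η = H/L × 100% = 82.12%


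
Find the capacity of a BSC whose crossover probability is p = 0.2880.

For BSC with error probability p:
C = 1 - H(p) where H(p) is binary entropy
H(0.2880) = -0.2880 × log₂(0.2880) - 0.7120 × log₂(0.7120)
H(p) = 0.8661
C = 1 - 0.8661 = 0.1339 bits/use


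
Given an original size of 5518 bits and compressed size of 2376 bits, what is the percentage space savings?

Space savings = (1 - Compressed/Original) × 100%
= (1 - 2376/5518) × 100%
= 56.94%


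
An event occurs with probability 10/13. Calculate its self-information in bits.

Information content I(x) = -log₂(p(x))
I = -log₂(10/13) = -log₂(0.7692)
I = 0.3785 bits


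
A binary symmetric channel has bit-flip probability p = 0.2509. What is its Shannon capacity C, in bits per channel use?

For BSC with error probability p:
C = 1 - H(p) where H(p) is binary entropy
H(0.2509) = -0.2509 × log₂(0.2509) - 0.7491 × log₂(0.7491)
H(p) = 0.8127
C = 1 - 0.8127 = 0.1873 bits/use


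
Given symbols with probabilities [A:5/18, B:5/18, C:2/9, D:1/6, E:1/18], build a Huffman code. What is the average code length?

Huffman tree construction:
Combine smallest probabilities repeatedly
Resulting codes:
  A: 10 (length 2)
  B: 11 (length 2)
  C: 00 (length 2)
  D: 011 (length 3)
  E: 010 (length 3)
Average length = Σ p(s) × length(s) = 2.2222 bits


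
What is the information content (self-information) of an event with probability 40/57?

Information content I(x) = -log₂(p(x))
I = -log₂(40/57) = -log₂(0.7018)
I = 0.5110 bits


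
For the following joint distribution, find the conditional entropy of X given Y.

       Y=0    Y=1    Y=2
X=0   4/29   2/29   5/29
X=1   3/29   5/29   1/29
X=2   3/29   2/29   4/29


H(X|Y) = Σ_y p(y) H(X|Y=y)
  p(Y=0) = 10/29, H(X|Y=0) = 1.5710
  p(Y=1) = 9/29, H(X|Y=1) = 1.4355
  p(Y=2) = 10/29, H(X|Y=2) = 1.3610
H(X|Y) = 0.3448×1.5710 + 0.3103×1.4355 + 0.3448×1.3610 = 1.4565 bits


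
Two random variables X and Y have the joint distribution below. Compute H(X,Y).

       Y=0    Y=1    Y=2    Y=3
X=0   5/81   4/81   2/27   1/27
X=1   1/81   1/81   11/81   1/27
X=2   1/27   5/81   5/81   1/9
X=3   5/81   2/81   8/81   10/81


H(X,Y) = -Σ p(x,y) log₂ p(x,y)
  p(0,0)=5/81: -0.0617 × log₂(0.0617) = 0.2480
  p(0,1)=4/81: -0.0494 × log₂(0.0494) = 0.2143
  p(0,2)=2/27: -0.0741 × log₂(0.0741) = 0.2781
  p(0,3)=1/27: -0.0370 × log₂(0.0370) = 0.1761
  p(1,0)=1/81: -0.0123 × log₂(0.0123) = 0.0783
  p(1,1)=1/81: -0.0123 × log₂(0.0123) = 0.0783
  p(1,2)=11/81: -0.1358 × log₂(0.1358) = 0.3912
  p(1,3)=1/27: -0.0370 × log₂(0.0370) = 0.1761
  p(2,0)=1/27: -0.0370 × log₂(0.0370) = 0.1761
  p(2,1)=5/81: -0.0617 × log₂(0.0617) = 0.2480
  p(2,2)=5/81: -0.0617 × log₂(0.0617) = 0.2480
  p(2,3)=1/9: -0.1111 × log₂(0.1111) = 0.3522
  p(3,0)=5/81: -0.0617 × log₂(0.0617) = 0.2480
  p(3,1)=2/81: -0.0247 × log₂(0.0247) = 0.1318
  p(3,2)=8/81: -0.0988 × log₂(0.0988) = 0.3299
  p(3,3)=10/81: -0.1235 × log₂(0.1235) = 0.3726
H(X,Y) = 3.7471 bits


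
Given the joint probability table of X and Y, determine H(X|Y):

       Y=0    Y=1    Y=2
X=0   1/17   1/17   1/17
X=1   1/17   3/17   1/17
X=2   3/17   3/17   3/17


H(X|Y) = Σ_y p(y) H(X|Y=y)
  p(Y=0) = 5/17, H(X|Y=0) = 1.3710
  p(Y=1) = 7/17, H(X|Y=1) = 1.4488
  p(Y=2) = 5/17, H(X|Y=2) = 1.3710
H(X|Y) = 0.2941×1.3710 + 0.4118×1.4488 + 0.2941×1.3710 = 1.4030 bits


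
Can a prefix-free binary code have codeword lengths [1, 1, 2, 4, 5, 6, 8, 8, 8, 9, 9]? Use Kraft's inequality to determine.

Kraft inequality: Σ 2^(-l_i) ≤ 1 for prefix-free code
Calculating: 2^(-1) + 2^(-1) + 2^(-2) + 2^(-4) + 2^(-5) + 2^(-6) + 2^(-8) + 2^(-8) + 2^(-8) + 2^(-9) + 2^(-9)
= 0.5 + 0.5 + 0.25 + 0.0625 + 0.03125 + 0.015625 + 0.00390625 + 0.00390625 + 0.00390625 + 0.001953125 + 0.001953125
= 1.3750
Since 1.3750 > 1, prefix-free code does not exist


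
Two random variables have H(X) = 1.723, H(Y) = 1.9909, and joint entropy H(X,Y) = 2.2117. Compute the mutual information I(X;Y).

I(X;Y) = H(X) + H(Y) - H(X,Y)
I(X;Y) = 1.723 + 1.9909 - 2.2117 = 1.5022 bits


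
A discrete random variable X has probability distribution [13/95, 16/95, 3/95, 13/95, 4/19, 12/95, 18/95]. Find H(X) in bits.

H(X) = -Σ p(x) log₂ p(x)
  -13/95 × log₂(13/95) = 0.3927
  -16/95 × log₂(16/95) = 0.4328
  -3/95 × log₂(3/95) = 0.1574
  -13/95 × log₂(13/95) = 0.3927
  -4/19 × log₂(4/19) = 0.4732
  -12/95 × log₂(12/95) = 0.3770
  -18/95 × log₂(18/95) = 0.4547
H(X) = 2.6806 bits
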